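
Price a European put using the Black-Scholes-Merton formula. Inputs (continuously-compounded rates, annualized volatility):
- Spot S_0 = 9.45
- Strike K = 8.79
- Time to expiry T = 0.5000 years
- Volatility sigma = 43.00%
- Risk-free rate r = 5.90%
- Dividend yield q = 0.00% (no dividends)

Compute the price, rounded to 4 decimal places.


Answer: Price = 0.6887

Derivation:
d1 = (ln(S/K) + (r - q + 0.5*sigma^2) * T) / (sigma * sqrt(T)) = 0.48716378
d2 = d1 - sigma * sqrt(T) = 0.18310787
exp(-rT) = 0.97093088; exp(-qT) = 1.00000000
P = K * exp(-rT) * N(-d2) - S_0 * exp(-qT) * N(-d1)
N(-d1) = 0.31307113; N(-d2) = 0.42735669
P = 8.7900 * 0.97093088 * 0.42735669 - 9.4500 * 1.00000000 * 0.31307113 = 0.6887


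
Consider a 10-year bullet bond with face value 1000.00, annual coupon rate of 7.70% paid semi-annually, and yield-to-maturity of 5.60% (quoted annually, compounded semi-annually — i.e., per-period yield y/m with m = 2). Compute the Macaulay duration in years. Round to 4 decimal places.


Coupon per period c = face * coupon_rate / m = 38.500000
Periods per year m = 2; per-period yield y/m = 0.028000
Number of cashflows N = 20
Cashflows (t years, CF_t, discount factor 1/(1+y/m)^(m*t), PV):
  t = 0.5000: CF_t = 38.500000, DF = 0.972763, PV = 37.451362
  t = 1.0000: CF_t = 38.500000, DF = 0.946267, PV = 36.431286
  t = 1.5000: CF_t = 38.500000, DF = 0.920493, PV = 35.438994
  t = 2.0000: CF_t = 38.500000, DF = 0.895422, PV = 34.473730
  t = 2.5000: CF_t = 38.500000, DF = 0.871033, PV = 33.534756
  t = 3.0000: CF_t = 38.500000, DF = 0.847308, PV = 32.621358
  t = 3.5000: CF_t = 38.500000, DF = 0.824230, PV = 31.732839
  t = 4.0000: CF_t = 38.500000, DF = 0.801780, PV = 30.868520
  t = 4.5000: CF_t = 38.500000, DF = 0.779941, PV = 30.027744
  t = 5.0000: CF_t = 38.500000, DF = 0.758698, PV = 29.209867
  t = 5.5000: CF_t = 38.500000, DF = 0.738033, PV = 28.414268
  t = 6.0000: CF_t = 38.500000, DF = 0.717931, PV = 27.640338
  t = 6.5000: CF_t = 38.500000, DF = 0.698376, PV = 26.887489
  t = 7.0000: CF_t = 38.500000, DF = 0.679354, PV = 26.155145
  t = 7.5000: CF_t = 38.500000, DF = 0.660851, PV = 25.442748
  t = 8.0000: CF_t = 38.500000, DF = 0.642851, PV = 24.749754
  t = 8.5000: CF_t = 38.500000, DF = 0.625341, PV = 24.075637
  t = 9.0000: CF_t = 38.500000, DF = 0.608309, PV = 23.419880
  t = 9.5000: CF_t = 38.500000, DF = 0.591740, PV = 22.781984
  t = 10.0000: CF_t = 1038.500000, DF = 0.575622, PV = 597.783891
Price P = sum_t PV_t = 1159.141590
Macaulay numerator sum_t t * PV_t:
  t * PV_t at t = 0.5000: 18.725681
  t * PV_t at t = 1.0000: 36.431286
  t * PV_t at t = 1.5000: 53.158491
  t * PV_t at t = 2.0000: 68.947459
  t * PV_t at t = 2.5000: 83.836891
  t * PV_t at t = 3.0000: 97.864075
  t * PV_t at t = 3.5000: 111.064936
  t * PV_t at t = 4.0000: 123.474081
  t * PV_t at t = 4.5000: 135.124846
  t * PV_t at t = 5.0000: 146.049336
  t * PV_t at t = 5.5000: 156.278473
  t * PV_t at t = 6.0000: 165.842030
  t * PV_t at t = 6.5000: 174.768676
  t * PV_t at t = 7.0000: 183.086012
  t * PV_t at t = 7.5000: 190.820607
  t * PV_t at t = 8.0000: 197.998036
  t * PV_t at t = 8.5000: 204.642912
  t * PV_t at t = 9.0000: 210.778920
  t * PV_t at t = 9.5000: 216.428852
  t * PV_t at t = 10.0000: 5977.838912
Macaulay duration D = (sum_t t * PV_t) / P = 8553.160511 / 1159.141590 = 7.378875

Answer: Macaulay duration = 7.3789 years


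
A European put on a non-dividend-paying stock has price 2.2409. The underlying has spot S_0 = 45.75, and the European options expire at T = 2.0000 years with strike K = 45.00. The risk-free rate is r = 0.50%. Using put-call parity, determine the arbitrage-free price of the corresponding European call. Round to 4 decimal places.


Put-call parity: C - P = S_0 * exp(-qT) - K * exp(-rT).
S_0 * exp(-qT) = 45.7500 * 1.00000000 = 45.75000000
K * exp(-rT) = 45.0000 * 0.99004983 = 44.55224252
C = P + S*exp(-qT) - K*exp(-rT)
C = 2.2409 + 45.75000000 - 44.55224252 = 3.4387

Answer: Call price = 3.4387


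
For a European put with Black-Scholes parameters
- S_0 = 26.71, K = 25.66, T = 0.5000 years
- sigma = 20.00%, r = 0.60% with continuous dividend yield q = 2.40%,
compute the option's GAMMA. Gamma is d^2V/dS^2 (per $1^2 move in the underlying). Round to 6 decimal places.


d1 = 0.2906538943; d2 = 0.1492325381
phi(d1) = 0.3824419598; exp(-qT) = 0.9880717129; exp(-rT) = 0.9970044955
Gamma = exp(-qT) * phi(d1) / (S * sigma * sqrt(T)) = 0.9880717129 * 0.3824419598 / (26.7100 * 0.2000 * 0.7071067812) = 0.100038

Answer: Gamma = 0.100038


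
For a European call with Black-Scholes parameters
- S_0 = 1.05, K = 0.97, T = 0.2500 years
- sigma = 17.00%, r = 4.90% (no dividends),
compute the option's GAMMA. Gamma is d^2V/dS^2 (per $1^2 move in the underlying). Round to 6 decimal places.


d1 = 1.1189631959; d2 = 1.0339631959
phi(d1) = 0.2133165961; exp(-qT) = 1.0000000000; exp(-rT) = 0.9878247258
Gamma = exp(-qT) * phi(d1) / (S * sigma * sqrt(T)) = 1.0000000000 * 0.2133165961 / (1.0500 * 0.1700 * 0.5000000000) = 2.390102

Answer: Gamma = 2.390102


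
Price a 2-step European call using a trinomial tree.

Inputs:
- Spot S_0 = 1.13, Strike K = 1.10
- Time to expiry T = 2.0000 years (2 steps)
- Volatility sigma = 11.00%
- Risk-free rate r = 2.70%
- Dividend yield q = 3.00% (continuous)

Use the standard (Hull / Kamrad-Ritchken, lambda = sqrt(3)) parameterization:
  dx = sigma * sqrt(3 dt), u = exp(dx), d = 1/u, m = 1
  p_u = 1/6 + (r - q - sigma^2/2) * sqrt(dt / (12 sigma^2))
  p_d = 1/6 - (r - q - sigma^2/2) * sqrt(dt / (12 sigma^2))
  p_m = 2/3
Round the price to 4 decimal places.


dt = T/N = 1.000000; dx = sigma*sqrt(3*dt) = 0.190526
u = exp(dx) = 1.209885; d = 1/u = 0.826525
p_u = 0.142917, p_m = 0.666667, p_d = 0.190417
Discount per step: exp(-r*dt) = 0.973361
Stock lattice S(k, j) with j the centered position index:
  k=0: S(0,+0) = 1.1300
  k=1: S(1,-1) = 0.9340; S(1,+0) = 1.1300; S(1,+1) = 1.3672
  k=2: S(2,-2) = 0.7720; S(2,-1) = 0.9340; S(2,+0) = 1.1300; S(2,+1) = 1.3672; S(2,+2) = 1.6541
Terminal payoffs V(N, j) = max(S_T - K, 0):
  V(2,-2) = 0.000000; V(2,-1) = 0.000000; V(2,+0) = 0.030000; V(2,+1) = 0.267170; V(2,+2) = 0.554119
Backward induction: V(k, j) = exp(-r*dt) * [p_u * V(k+1, j+1) + p_m * V(k+1, j) + p_d * V(k+1, j-1)]
  V(1,-1) = exp(-r*dt) * [p_u*0.030000 + p_m*0.000000 + p_d*0.000000] = 0.004173
  V(1,+0) = exp(-r*dt) * [p_u*0.267170 + p_m*0.030000 + p_d*0.000000] = 0.056633
  V(1,+1) = exp(-r*dt) * [p_u*0.554119 + p_m*0.267170 + p_d*0.030000] = 0.256012
  V(0,+0) = exp(-r*dt) * [p_u*0.256012 + p_m*0.056633 + p_d*0.004173] = 0.073137

Answer: Price = V(0,0) = 0.0731


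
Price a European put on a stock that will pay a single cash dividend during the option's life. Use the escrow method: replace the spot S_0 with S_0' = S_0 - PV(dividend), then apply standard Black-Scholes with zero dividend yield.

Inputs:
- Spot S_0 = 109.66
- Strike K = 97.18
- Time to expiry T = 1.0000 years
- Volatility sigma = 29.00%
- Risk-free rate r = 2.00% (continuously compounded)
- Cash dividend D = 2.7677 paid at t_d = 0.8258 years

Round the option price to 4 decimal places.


Answer: Price = 6.7219

Derivation:
PV(D) = D * exp(-r * t_d) = 2.7677 * 0.98361964 = 2.72236408
S_0' = S_0 - PV(D) = 109.6600 - 2.72236408 = 106.93763592
d1 = (ln(S_0'/K) + (r + sigma^2/2)*T) / (sigma*sqrt(T)) = 0.54389963
d2 = d1 - sigma*sqrt(T) = 0.25389963
exp(-rT) = 0.98019867
N(-d1) = 0.29325527; N(-d2) = 0.39978655
P = K * exp(-rT) * N(-d2) - S_0' * N(-d1) = 97.1800 * 0.98019867 * 0.39978655 - 106.93763592 * 0.29325527 = 6.7219


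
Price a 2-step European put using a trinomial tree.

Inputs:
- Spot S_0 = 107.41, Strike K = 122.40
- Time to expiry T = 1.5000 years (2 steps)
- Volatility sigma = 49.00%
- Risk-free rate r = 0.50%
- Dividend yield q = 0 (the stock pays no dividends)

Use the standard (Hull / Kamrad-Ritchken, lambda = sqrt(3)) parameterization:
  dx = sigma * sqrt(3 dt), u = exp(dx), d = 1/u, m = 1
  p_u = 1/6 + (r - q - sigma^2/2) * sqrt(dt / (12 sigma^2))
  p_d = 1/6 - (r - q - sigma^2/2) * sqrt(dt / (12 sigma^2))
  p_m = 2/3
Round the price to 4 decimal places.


Answer: Price = V(0,0) = 33.4060

Derivation:
dt = T/N = 0.750000; dx = sigma*sqrt(3*dt) = 0.735000
u = exp(dx) = 2.085482; d = 1/u = 0.479505
p_u = 0.107968, p_m = 0.666667, p_d = 0.225366
Discount per step: exp(-r*dt) = 0.996257
Stock lattice S(k, j) with j the centered position index:
  k=0: S(0,+0) = 107.4100
  k=1: S(1,-1) = 51.5037; S(1,+0) = 107.4100; S(1,+1) = 224.0016
  k=2: S(2,-2) = 24.6963; S(2,-1) = 51.5037; S(2,+0) = 107.4100; S(2,+1) = 224.0016; S(2,+2) = 467.1513
Terminal payoffs V(N, j) = max(K - S_T, 0):
  V(2,-2) = 97.703704; V(2,-1) = 70.896319; V(2,+0) = 14.990000; V(2,+1) = 0.000000; V(2,+2) = 0.000000
Backward induction: V(k, j) = exp(-r*dt) * [p_u * V(k+1, j+1) + p_m * V(k+1, j) + p_d * V(k+1, j-1)]
  V(1,-1) = exp(-r*dt) * [p_u*14.990000 + p_m*70.896319 + p_d*97.703704] = 70.636323
  V(1,+0) = exp(-r*dt) * [p_u*0.000000 + p_m*14.990000 + p_d*70.896319] = 25.873719
  V(1,+1) = exp(-r*dt) * [p_u*0.000000 + p_m*0.000000 + p_d*14.990000] = 3.365586
  V(0,+0) = exp(-r*dt) * [p_u*3.365586 + p_m*25.873719 + p_d*70.636323] = 33.406014


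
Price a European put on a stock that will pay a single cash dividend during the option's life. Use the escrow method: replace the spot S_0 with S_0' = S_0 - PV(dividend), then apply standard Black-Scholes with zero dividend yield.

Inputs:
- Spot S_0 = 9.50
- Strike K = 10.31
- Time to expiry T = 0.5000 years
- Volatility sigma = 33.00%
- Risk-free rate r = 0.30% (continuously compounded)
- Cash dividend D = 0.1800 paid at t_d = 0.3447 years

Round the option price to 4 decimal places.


PV(D) = D * exp(-r * t_d) = 0.1800 * 0.99896643 = 0.17981396
S_0' = S_0 - PV(D) = 9.5000 - 0.17981396 = 9.32018604
d1 = (ln(S_0'/K) + (r + sigma^2/2)*T) / (sigma*sqrt(T)) = -0.30944153
d2 = d1 - sigma*sqrt(T) = -0.54278677
exp(-rT) = 0.99850112
N(-d1) = 0.62150716; N(-d2) = 0.70636169
P = K * exp(-rT) * N(-d2) - S_0' * N(-d1) = 10.3100 * 0.99850112 * 0.70636169 - 9.32018604 * 0.62150716 = 1.4791

Answer: Price = 1.4791


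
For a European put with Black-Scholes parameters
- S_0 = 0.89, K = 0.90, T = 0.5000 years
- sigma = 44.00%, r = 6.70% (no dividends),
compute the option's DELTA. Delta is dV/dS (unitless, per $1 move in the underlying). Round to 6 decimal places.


d1 = 0.2273242216; d2 = -0.0838027621
phi(d1) = 0.3887663789; exp(-qT) = 1.0000000000; exp(-rT) = 0.9670549112
N(-d1) = 0.4100858200
Delta = -exp(-qT) * N(-d1) = -1.0000000000 * 0.4100858200 = -0.410086

Answer: Delta = -0.410086


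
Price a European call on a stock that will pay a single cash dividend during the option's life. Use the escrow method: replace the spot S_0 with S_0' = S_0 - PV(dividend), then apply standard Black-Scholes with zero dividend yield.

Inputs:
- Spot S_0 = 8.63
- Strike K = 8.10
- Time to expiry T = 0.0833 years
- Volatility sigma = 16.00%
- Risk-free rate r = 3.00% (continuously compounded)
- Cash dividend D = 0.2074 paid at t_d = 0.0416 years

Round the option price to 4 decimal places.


PV(D) = D * exp(-r * t_d) = 0.2074 * 0.99875278 = 0.20714133
S_0' = S_0 - PV(D) = 8.6300 - 0.20714133 = 8.42285867
d1 = (ln(S_0'/K) + (r + sigma^2/2)*T) / (sigma*sqrt(T)) = 0.92359426
d2 = d1 - sigma*sqrt(T) = 0.87741548
exp(-rT) = 0.99750412
N(d1) = 0.82215120; N(d2) = 0.80986950
C = S_0' * N(d1) - K * exp(-rT) * N(d2) = 8.42285867 * 0.82215120 - 8.1000 * 0.99750412 * 0.80986950 = 0.3813

Answer: Price = 0.3813


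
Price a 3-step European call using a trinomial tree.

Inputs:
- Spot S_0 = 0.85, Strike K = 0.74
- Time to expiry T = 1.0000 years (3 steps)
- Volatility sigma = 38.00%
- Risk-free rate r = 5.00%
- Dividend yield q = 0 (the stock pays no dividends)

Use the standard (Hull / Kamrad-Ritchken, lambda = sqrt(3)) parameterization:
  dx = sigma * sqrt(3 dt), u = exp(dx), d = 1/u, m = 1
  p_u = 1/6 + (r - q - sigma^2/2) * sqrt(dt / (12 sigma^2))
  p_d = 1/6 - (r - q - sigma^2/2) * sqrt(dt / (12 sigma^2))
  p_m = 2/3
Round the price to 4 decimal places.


dt = T/N = 0.333333; dx = sigma*sqrt(3*dt) = 0.380000
u = exp(dx) = 1.462285; d = 1/u = 0.683861
p_u = 0.156930, p_m = 0.666667, p_d = 0.176404
Discount per step: exp(-r*dt) = 0.983471
Stock lattice S(k, j) with j the centered position index:
  k=0: S(0,+0) = 0.8500
  k=1: S(1,-1) = 0.5813; S(1,+0) = 0.8500; S(1,+1) = 1.2429
  k=2: S(2,-2) = 0.3975; S(2,-1) = 0.5813; S(2,+0) = 0.8500; S(2,+1) = 1.2429; S(2,+2) = 1.8175
  k=3: S(3,-3) = 0.2718; S(3,-2) = 0.3975; S(3,-1) = 0.5813; S(3,+0) = 0.8500; S(3,+1) = 1.2429; S(3,+2) = 1.8175; S(3,+3) = 2.6578
Terminal payoffs V(N, j) = max(S_T - K, 0):
  V(3,-3) = 0.000000; V(3,-2) = 0.000000; V(3,-1) = 0.000000; V(3,+0) = 0.110000; V(3,+1) = 0.502942; V(3,+2) = 1.077535; V(3,+3) = 1.917753
Backward induction: V(k, j) = exp(-r*dt) * [p_u * V(k+1, j+1) + p_m * V(k+1, j) + p_d * V(k+1, j-1)]
  V(2,-2) = exp(-r*dt) * [p_u*0.000000 + p_m*0.000000 + p_d*0.000000] = 0.000000
  V(2,-1) = exp(-r*dt) * [p_u*0.110000 + p_m*0.000000 + p_d*0.000000] = 0.016977
  V(2,+0) = exp(-r*dt) * [p_u*0.502942 + p_m*0.110000 + p_d*0.000000] = 0.149743
  V(2,+1) = exp(-r*dt) * [p_u*1.077535 + p_m*0.502942 + p_d*0.110000] = 0.515139
  V(2,+2) = exp(-r*dt) * [p_u*1.917753 + p_m*1.077535 + p_d*0.502942] = 1.089716
  V(1,-1) = exp(-r*dt) * [p_u*0.149743 + p_m*0.016977 + p_d*0.000000] = 0.034242
  V(1,+0) = exp(-r*dt) * [p_u*0.515139 + p_m*0.149743 + p_d*0.016977] = 0.180629
  V(1,+1) = exp(-r*dt) * [p_u*1.089716 + p_m*0.515139 + p_d*0.149743] = 0.531911
  V(0,+0) = exp(-r*dt) * [p_u*0.531911 + p_m*0.180629 + p_d*0.034242] = 0.206462

Answer: Price = V(0,0) = 0.2065


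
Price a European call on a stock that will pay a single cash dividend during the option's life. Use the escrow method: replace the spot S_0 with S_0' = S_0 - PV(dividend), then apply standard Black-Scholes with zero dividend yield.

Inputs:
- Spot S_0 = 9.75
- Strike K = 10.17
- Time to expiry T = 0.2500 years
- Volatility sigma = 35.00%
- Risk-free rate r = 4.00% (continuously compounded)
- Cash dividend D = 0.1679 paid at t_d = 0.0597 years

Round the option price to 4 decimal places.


Answer: Price = 0.4691

Derivation:
PV(D) = D * exp(-r * t_d) = 0.1679 * 0.99761485 = 0.16749953
S_0' = S_0 - PV(D) = 9.7500 - 0.16749953 = 9.58250047
d1 = (ln(S_0'/K) + (r + sigma^2/2)*T) / (sigma*sqrt(T)) = -0.19537796
d2 = d1 - sigma*sqrt(T) = -0.37037796
exp(-rT) = 0.99004983
N(d1) = 0.42254853; N(d2) = 0.35555045
C = S_0' * N(d1) - K * exp(-rT) * N(d2) = 9.58250047 * 0.42254853 - 10.1700 * 0.99004983 * 0.35555045 = 0.4691


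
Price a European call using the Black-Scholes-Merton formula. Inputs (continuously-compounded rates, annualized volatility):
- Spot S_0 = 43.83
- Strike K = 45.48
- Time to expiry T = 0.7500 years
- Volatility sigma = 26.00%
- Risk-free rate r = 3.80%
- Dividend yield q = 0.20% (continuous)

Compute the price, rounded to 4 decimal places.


d1 = (ln(S/K) + (r - q + 0.5*sigma^2) * T) / (sigma * sqrt(T)) = 0.06837535
d2 = d1 - sigma * sqrt(T) = -0.15679125
exp(-rT) = 0.97190229; exp(-qT) = 0.99850112
C = S_0 * exp(-qT) * N(d1) - K * exp(-rT) * N(d2)
N(d1) = 0.52725658; N(d2) = 0.43770468
C = 43.8300 * 0.99850112 * 0.52725658 - 45.4800 * 0.97190229 * 0.43770468 = 3.7275

Answer: Price = 3.7275


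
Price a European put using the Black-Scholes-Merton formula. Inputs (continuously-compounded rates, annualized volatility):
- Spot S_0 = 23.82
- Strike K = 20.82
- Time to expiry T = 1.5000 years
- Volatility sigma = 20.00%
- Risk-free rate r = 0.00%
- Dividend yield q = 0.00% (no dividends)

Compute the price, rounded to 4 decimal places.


d1 = (ln(S/K) + (r - q + 0.5*sigma^2) * T) / (sigma * sqrt(T)) = 0.67202364
d2 = d1 - sigma * sqrt(T) = 0.42707466
exp(-rT) = 1.00000000; exp(-qT) = 1.00000000
P = K * exp(-rT) * N(-d2) - S_0 * exp(-qT) * N(-d1)
N(-d1) = 0.25078432; N(-d2) = 0.33466247
P = 20.8200 * 1.00000000 * 0.33466247 - 23.8200 * 1.00000000 * 0.25078432 = 0.9940

Answer: Price = 0.9940


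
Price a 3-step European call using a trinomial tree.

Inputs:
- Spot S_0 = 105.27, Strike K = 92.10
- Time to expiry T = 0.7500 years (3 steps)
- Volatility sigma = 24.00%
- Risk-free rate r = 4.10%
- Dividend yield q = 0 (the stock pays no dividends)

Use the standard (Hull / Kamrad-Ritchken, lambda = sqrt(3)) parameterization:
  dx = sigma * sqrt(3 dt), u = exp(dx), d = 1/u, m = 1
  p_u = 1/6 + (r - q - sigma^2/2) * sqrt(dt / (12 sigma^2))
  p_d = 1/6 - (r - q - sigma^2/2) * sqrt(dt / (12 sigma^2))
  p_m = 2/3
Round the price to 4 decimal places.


Answer: Price = V(0,0) = 18.6531

Derivation:
dt = T/N = 0.250000; dx = sigma*sqrt(3*dt) = 0.207846
u = exp(dx) = 1.231024; d = 1/u = 0.812332
p_u = 0.174004, p_m = 0.666667, p_d = 0.159330
Discount per step: exp(-r*dt) = 0.989802
Stock lattice S(k, j) with j the centered position index:
  k=0: S(0,+0) = 105.2700
  k=1: S(1,-1) = 85.5142; S(1,+0) = 105.2700; S(1,+1) = 129.5899
  k=2: S(2,-2) = 69.4659; S(2,-1) = 85.5142; S(2,+0) = 105.2700; S(2,+1) = 129.5899; S(2,+2) = 159.5282
  k=3: S(3,-3) = 56.4294; S(3,-2) = 69.4659; S(3,-1) = 85.5142; S(3,+0) = 105.2700; S(3,+1) = 129.5899; S(3,+2) = 159.5282; S(3,+3) = 196.3830
Terminal payoffs V(N, j) = max(S_T - K, 0):
  V(3,-3) = 0.000000; V(3,-2) = 0.000000; V(3,-1) = 0.000000; V(3,+0) = 13.170000; V(3,+1) = 37.489865; V(3,+2) = 67.428194; V(3,+3) = 104.282987
Backward induction: V(k, j) = exp(-r*dt) * [p_u * V(k+1, j+1) + p_m * V(k+1, j) + p_d * V(k+1, j-1)]
  V(2,-2) = exp(-r*dt) * [p_u*0.000000 + p_m*0.000000 + p_d*0.000000] = 0.000000
  V(2,-1) = exp(-r*dt) * [p_u*13.170000 + p_m*0.000000 + p_d*0.000000] = 2.268261
  V(2,+0) = exp(-r*dt) * [p_u*37.489865 + p_m*13.170000 + p_d*0.000000] = 15.147321
  V(2,+1) = exp(-r*dt) * [p_u*67.428194 + p_m*37.489865 + p_d*13.170000] = 38.428459
  V(2,+2) = exp(-r*dt) * [p_u*104.282987 + p_m*67.428194 + p_d*37.489865] = 68.366648
  V(1,-1) = exp(-r*dt) * [p_u*15.147321 + p_m*2.268261 + p_d*0.000000] = 4.105568
  V(1,+0) = exp(-r*dt) * [p_u*38.428459 + p_m*15.147321 + p_d*2.268261] = 16.971462
  V(1,+1) = exp(-r*dt) * [p_u*68.366648 + p_m*38.428459 + p_d*15.147321] = 39.521270
  V(0,+0) = exp(-r*dt) * [p_u*39.521270 + p_m*16.971462 + p_d*4.105568] = 18.653121


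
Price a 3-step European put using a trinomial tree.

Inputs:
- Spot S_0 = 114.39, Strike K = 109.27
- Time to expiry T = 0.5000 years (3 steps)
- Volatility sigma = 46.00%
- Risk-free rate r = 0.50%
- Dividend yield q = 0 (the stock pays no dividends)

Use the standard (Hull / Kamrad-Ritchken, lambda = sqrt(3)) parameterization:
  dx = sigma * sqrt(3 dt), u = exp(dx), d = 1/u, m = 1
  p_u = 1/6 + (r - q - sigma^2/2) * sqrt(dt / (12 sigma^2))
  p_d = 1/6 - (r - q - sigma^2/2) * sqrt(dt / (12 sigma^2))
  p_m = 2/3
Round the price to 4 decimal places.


dt = T/N = 0.166667; dx = sigma*sqrt(3*dt) = 0.325269
u = exp(dx) = 1.384403; d = 1/u = 0.722333
p_u = 0.140842, p_m = 0.666667, p_d = 0.192491
Discount per step: exp(-r*dt) = 0.999167
Stock lattice S(k, j) with j the centered position index:
  k=0: S(0,+0) = 114.3900
  k=1: S(1,-1) = 82.6277; S(1,+0) = 114.3900; S(1,+1) = 158.3619
  k=2: S(2,-2) = 59.6847; S(2,-1) = 82.6277; S(2,+0) = 114.3900; S(2,+1) = 158.3619; S(2,+2) = 219.2367
  k=3: S(3,-3) = 43.1122; S(3,-2) = 59.6847; S(3,-1) = 82.6277; S(3,+0) = 114.3900; S(3,+1) = 158.3619; S(3,+2) = 219.2367; S(3,+3) = 303.5120
Terminal payoffs V(N, j) = max(K - S_T, 0):
  V(3,-3) = 66.157788; V(3,-2) = 49.585317; V(3,-1) = 26.642336; V(3,+0) = 0.000000; V(3,+1) = 0.000000; V(3,+2) = 0.000000; V(3,+3) = 0.000000
Backward induction: V(k, j) = exp(-r*dt) * [p_u * V(k+1, j+1) + p_m * V(k+1, j) + p_d * V(k+1, j-1)]
  V(2,-2) = exp(-r*dt) * [p_u*26.642336 + p_m*49.585317 + p_d*66.157788] = 49.502773
  V(2,-1) = exp(-r*dt) * [p_u*0.000000 + p_m*26.642336 + p_d*49.585317] = 27.283560
  V(2,+0) = exp(-r*dt) * [p_u*0.000000 + p_m*0.000000 + p_d*26.642336] = 5.124150
  V(2,+1) = exp(-r*dt) * [p_u*0.000000 + p_m*0.000000 + p_d*0.000000] = 0.000000
  V(2,+2) = exp(-r*dt) * [p_u*0.000000 + p_m*0.000000 + p_d*0.000000] = 0.000000
  V(1,-1) = exp(-r*dt) * [p_u*5.124150 + p_m*27.283560 + p_d*49.502773] = 28.415905
  V(1,+0) = exp(-r*dt) * [p_u*0.000000 + p_m*5.124150 + p_d*27.283560] = 8.660731
  V(1,+1) = exp(-r*dt) * [p_u*0.000000 + p_m*0.000000 + p_d*5.124150] = 0.985533
  V(0,+0) = exp(-r*dt) * [p_u*0.985533 + p_m*8.660731 + p_d*28.415905] = 11.372962

Answer: Price = V(0,0) = 11.3730


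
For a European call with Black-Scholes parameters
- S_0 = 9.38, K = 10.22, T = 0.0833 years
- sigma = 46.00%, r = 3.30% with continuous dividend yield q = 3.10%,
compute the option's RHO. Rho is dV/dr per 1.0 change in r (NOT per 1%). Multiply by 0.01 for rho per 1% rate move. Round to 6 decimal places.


d1 = -0.5783727599; d2 = -0.7111367610
phi(d1) = 0.3374978774; exp(-qT) = 0.9974210313; exp(-rT) = 0.9972548748
N(d2) = 0.2384997459
Rho = K*T*exp(-rT)*N(d2) = 10.2200 * 0.0833 * 0.9972548748 * 0.2384997459 = 0.202484

Answer: Rho = 0.202484


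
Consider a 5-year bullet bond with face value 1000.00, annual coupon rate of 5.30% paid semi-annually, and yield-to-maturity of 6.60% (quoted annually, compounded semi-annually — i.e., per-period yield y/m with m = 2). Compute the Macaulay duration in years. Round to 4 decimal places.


Answer: Macaulay duration = 4.4387 years

Derivation:
Coupon per period c = face * coupon_rate / m = 26.500000
Periods per year m = 2; per-period yield y/m = 0.033000
Number of cashflows N = 10
Cashflows (t years, CF_t, discount factor 1/(1+y/m)^(m*t), PV):
  t = 0.5000: CF_t = 26.500000, DF = 0.968054, PV = 25.653437
  t = 1.0000: CF_t = 26.500000, DF = 0.937129, PV = 24.833917
  t = 1.5000: CF_t = 26.500000, DF = 0.907192, PV = 24.040578
  t = 2.0000: CF_t = 26.500000, DF = 0.878211, PV = 23.272583
  t = 2.5000: CF_t = 26.500000, DF = 0.850156, PV = 22.529122
  t = 3.0000: CF_t = 26.500000, DF = 0.822997, PV = 21.809411
  t = 3.5000: CF_t = 26.500000, DF = 0.796705, PV = 21.112693
  t = 4.0000: CF_t = 26.500000, DF = 0.771254, PV = 20.438231
  t = 4.5000: CF_t = 26.500000, DF = 0.746616, PV = 19.785316
  t = 5.0000: CF_t = 1026.500000, DF = 0.722764, PV = 741.917711
Price P = sum_t PV_t = 945.392998
Macaulay numerator sum_t t * PV_t:
  t * PV_t at t = 0.5000: 12.826718
  t * PV_t at t = 1.0000: 24.833917
  t * PV_t at t = 1.5000: 36.060867
  t * PV_t at t = 2.0000: 46.545166
  t * PV_t at t = 2.5000: 56.322805
  t * PV_t at t = 3.0000: 65.428234
  t * PV_t at t = 3.5000: 73.894424
  t * PV_t at t = 4.0000: 81.752924
  t * PV_t at t = 4.5000: 89.033920
  t * PV_t at t = 5.0000: 3709.588554
Macaulay duration D = (sum_t t * PV_t) / P = 4196.287529 / 945.392998 = 4.438670


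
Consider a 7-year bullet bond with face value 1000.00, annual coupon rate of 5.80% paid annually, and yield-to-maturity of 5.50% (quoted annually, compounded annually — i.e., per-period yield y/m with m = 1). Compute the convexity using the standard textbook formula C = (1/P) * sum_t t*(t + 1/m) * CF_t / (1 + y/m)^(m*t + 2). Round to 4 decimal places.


Coupon per period c = face * coupon_rate / m = 58.000000
Periods per year m = 1; per-period yield y/m = 0.055000
Number of cashflows N = 7
Cashflows (t years, CF_t, discount factor 1/(1+y/m)^(m*t), PV):
  t = 1.0000: CF_t = 58.000000, DF = 0.947867, PV = 54.976303
  t = 2.0000: CF_t = 58.000000, DF = 0.898452, PV = 52.110240
  t = 3.0000: CF_t = 58.000000, DF = 0.851614, PV = 49.393593
  t = 4.0000: CF_t = 58.000000, DF = 0.807217, PV = 46.818571
  t = 5.0000: CF_t = 58.000000, DF = 0.765134, PV = 44.377793
  t = 6.0000: CF_t = 58.000000, DF = 0.725246, PV = 42.064258
  t = 7.0000: CF_t = 1058.000000, DF = 0.687437, PV = 727.308143
Price P = sum_t PV_t = 1017.048901
Convexity numerator sum_t t*(t + 1/m) * CF_t / (1+y/m)^(m*t + 2):
  t = 1.0000: term = 98.787185
  t = 2.0000: term = 280.911427
  t = 3.0000: term = 532.533510
  t = 4.0000: term = 841.285166
  t = 5.0000: term = 1196.140047
  t = 6.0000: term = 1587.294849
  t = 7.0000: term = 36593.298473
Convexity = (1/P) * sum = 41130.250657 / 1017.048901 = 40.440780

Answer: Convexity = 40.4408


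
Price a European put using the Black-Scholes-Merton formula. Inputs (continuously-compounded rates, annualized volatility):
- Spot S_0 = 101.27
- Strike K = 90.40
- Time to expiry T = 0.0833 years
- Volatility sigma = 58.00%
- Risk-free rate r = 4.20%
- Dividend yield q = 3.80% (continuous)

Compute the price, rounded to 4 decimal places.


d1 = (ln(S/K) + (r - q + 0.5*sigma^2) * T) / (sigma * sqrt(T)) = 0.76398847
d2 = d1 - sigma * sqrt(T) = 0.59659038
exp(-rT) = 0.99650751; exp(-qT) = 0.99683960
P = K * exp(-rT) * N(-d2) - S_0 * exp(-qT) * N(-d1)
N(-d1) = 0.22243706; N(-d2) = 0.27539045
P = 90.4000 * 0.99650751 * 0.27539045 - 101.2700 * 0.99683960 * 0.22243706 = 2.3533

Answer: Price = 2.3533


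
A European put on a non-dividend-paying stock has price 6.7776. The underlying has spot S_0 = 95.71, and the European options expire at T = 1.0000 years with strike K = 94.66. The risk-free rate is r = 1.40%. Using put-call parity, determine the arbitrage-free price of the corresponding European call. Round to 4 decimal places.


Answer: Call price = 9.1436

Derivation:
Put-call parity: C - P = S_0 * exp(-qT) - K * exp(-rT).
S_0 * exp(-qT) = 95.7100 * 1.00000000 = 95.71000000
K * exp(-rT) = 94.6600 * 0.98609754 = 93.34399354
C = P + S*exp(-qT) - K*exp(-rT)
C = 6.7776 + 95.71000000 - 93.34399354 = 9.1436


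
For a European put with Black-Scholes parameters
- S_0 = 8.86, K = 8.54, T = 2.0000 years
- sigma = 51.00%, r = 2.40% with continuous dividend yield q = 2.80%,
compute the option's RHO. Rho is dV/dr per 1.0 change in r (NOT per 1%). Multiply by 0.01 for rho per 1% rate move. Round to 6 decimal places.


d1 = 0.4005354463; d2 = -0.3207134705
phi(d1) = 0.3681912204; exp(-qT) = 0.9455391359; exp(-rT) = 0.9531337871
N(-d2) = 0.6257862309
Rho = -K*T*exp(-rT)*N(-d2) = -8.5400 * 2.0000 * 0.9531337871 * 0.6257862309 = -10.187503

Answer: Rho = -10.187503


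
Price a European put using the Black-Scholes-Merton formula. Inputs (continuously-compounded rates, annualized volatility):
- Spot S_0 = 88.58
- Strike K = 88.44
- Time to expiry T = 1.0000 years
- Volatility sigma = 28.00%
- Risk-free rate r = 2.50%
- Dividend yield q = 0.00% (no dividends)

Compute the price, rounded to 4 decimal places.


Answer: Price = 8.6149

Derivation:
d1 = (ln(S/K) + (r - q + 0.5*sigma^2) * T) / (sigma * sqrt(T)) = 0.23493479
d2 = d1 - sigma * sqrt(T) = -0.04506521
exp(-rT) = 0.97530991; exp(-qT) = 1.00000000
P = K * exp(-rT) * N(-d2) - S_0 * exp(-qT) * N(-d1)
N(-d1) = 0.40712967; N(-d2) = 0.51797233
P = 88.4400 * 0.97530991 * 0.51797233 - 88.5800 * 1.00000000 * 0.40712967 = 8.6149


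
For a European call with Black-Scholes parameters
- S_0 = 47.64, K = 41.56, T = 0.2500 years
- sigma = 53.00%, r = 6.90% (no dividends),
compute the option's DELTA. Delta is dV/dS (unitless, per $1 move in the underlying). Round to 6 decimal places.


Answer: Delta = 0.762021

Derivation:
d1 = 0.7128191632; d2 = 0.4478191632
phi(d1) = 0.3094390574; exp(-qT) = 1.0000000000; exp(-rT) = 0.9828979294
N(d1) = 0.7620211671
Delta = exp(-qT) * N(d1) = 1.0000000000 * 0.7620211671 = 0.762021


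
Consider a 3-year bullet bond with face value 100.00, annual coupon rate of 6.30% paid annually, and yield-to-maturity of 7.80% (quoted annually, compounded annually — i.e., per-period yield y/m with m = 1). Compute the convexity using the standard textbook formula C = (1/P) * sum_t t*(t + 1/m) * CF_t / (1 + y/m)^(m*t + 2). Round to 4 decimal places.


Coupon per period c = face * coupon_rate / m = 6.300000
Periods per year m = 1; per-period yield y/m = 0.078000
Number of cashflows N = 3
Cashflows (t years, CF_t, discount factor 1/(1+y/m)^(m*t), PV):
  t = 1.0000: CF_t = 6.300000, DF = 0.927644, PV = 5.844156
  t = 2.0000: CF_t = 6.300000, DF = 0.860523, PV = 5.421295
  t = 3.0000: CF_t = 106.300000, DF = 0.798259, PV = 84.854911
Price P = sum_t PV_t = 96.120362
Convexity numerator sum_t t*(t + 1/m) * CF_t / (1+y/m)^(m*t + 2):
  t = 1.0000: term = 10.058061
  t = 2.0000: term = 27.990893
  t = 3.0000: term = 876.235222
Convexity = (1/P) * sum = 914.284176 / 96.120362 = 9.511868

Answer: Convexity = 9.5119


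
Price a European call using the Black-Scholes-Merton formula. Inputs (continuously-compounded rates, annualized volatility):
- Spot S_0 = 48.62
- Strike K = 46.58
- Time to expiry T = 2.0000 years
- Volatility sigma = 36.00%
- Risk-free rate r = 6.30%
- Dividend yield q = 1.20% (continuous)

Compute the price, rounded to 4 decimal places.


d1 = (ln(S/K) + (r - q + 0.5*sigma^2) * T) / (sigma * sqrt(T)) = 0.53909763
d2 = d1 - sigma * sqrt(T) = 0.02998075
exp(-rT) = 0.88161485; exp(-qT) = 0.97628571
C = S_0 * exp(-qT) * N(d1) - K * exp(-rT) * N(d2)
N(d1) = 0.70509025; N(d2) = 0.51195880
C = 48.6200 * 0.97628571 * 0.70509025 - 46.5800 * 0.88161485 * 0.51195880 = 12.4446

Answer: Price = 12.4446


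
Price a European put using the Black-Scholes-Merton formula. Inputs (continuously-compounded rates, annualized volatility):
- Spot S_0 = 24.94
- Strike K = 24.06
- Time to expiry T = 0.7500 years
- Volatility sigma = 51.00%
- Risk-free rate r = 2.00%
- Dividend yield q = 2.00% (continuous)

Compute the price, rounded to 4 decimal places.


d1 = (ln(S/K) + (r - q + 0.5*sigma^2) * T) / (sigma * sqrt(T)) = 0.30216867
d2 = d1 - sigma * sqrt(T) = -0.13950429
exp(-rT) = 0.98511194; exp(-qT) = 0.98511194
P = K * exp(-rT) * N(-d2) - S_0 * exp(-qT) * N(-d1)
N(-d1) = 0.38126174; N(-d2) = 0.55547417
P = 24.0600 * 0.98511194 * 0.55547417 - 24.9400 * 0.98511194 * 0.38126174 = 3.7986

Answer: Price = 3.7986


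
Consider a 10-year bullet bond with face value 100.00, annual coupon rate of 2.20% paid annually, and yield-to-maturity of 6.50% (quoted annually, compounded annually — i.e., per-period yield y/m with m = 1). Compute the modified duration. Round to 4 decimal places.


Answer: Modified duration = 8.3115

Derivation:
Coupon per period c = face * coupon_rate / m = 2.200000
Periods per year m = 1; per-period yield y/m = 0.065000
Number of cashflows N = 10
Cashflows (t years, CF_t, discount factor 1/(1+y/m)^(m*t), PV):
  t = 1.0000: CF_t = 2.200000, DF = 0.938967, PV = 2.065728
  t = 2.0000: CF_t = 2.200000, DF = 0.881659, PV = 1.939650
  t = 3.0000: CF_t = 2.200000, DF = 0.827849, PV = 1.821268
  t = 4.0000: CF_t = 2.200000, DF = 0.777323, PV = 1.710111
  t = 5.0000: CF_t = 2.200000, DF = 0.729881, PV = 1.605738
  t = 6.0000: CF_t = 2.200000, DF = 0.685334, PV = 1.507735
  t = 7.0000: CF_t = 2.200000, DF = 0.643506, PV = 1.415714
  t = 8.0000: CF_t = 2.200000, DF = 0.604231, PV = 1.329309
  t = 9.0000: CF_t = 2.200000, DF = 0.567353, PV = 1.248177
  t = 10.0000: CF_t = 102.200000, DF = 0.532726, PV = 54.444601
Price P = sum_t PV_t = 69.088030
First compute Macaulay numerator sum_t t * PV_t:
  t * PV_t at t = 1.0000: 2.065728
  t * PV_t at t = 2.0000: 3.879301
  t * PV_t at t = 3.0000: 5.463804
  t * PV_t at t = 4.0000: 6.840443
  t * PV_t at t = 5.0000: 8.028689
  t * PV_t at t = 6.0000: 9.046410
  t * PV_t at t = 7.0000: 9.909996
  t * PV_t at t = 8.0000: 10.634469
  t * PV_t at t = 9.0000: 11.233594
  t * PV_t at t = 10.0000: 544.446008
Macaulay duration D = 611.548442 / 69.088030 = 8.851728
Modified duration = D / (1 + y/m) = 8.851728 / (1 + 0.065000) = 8.311482


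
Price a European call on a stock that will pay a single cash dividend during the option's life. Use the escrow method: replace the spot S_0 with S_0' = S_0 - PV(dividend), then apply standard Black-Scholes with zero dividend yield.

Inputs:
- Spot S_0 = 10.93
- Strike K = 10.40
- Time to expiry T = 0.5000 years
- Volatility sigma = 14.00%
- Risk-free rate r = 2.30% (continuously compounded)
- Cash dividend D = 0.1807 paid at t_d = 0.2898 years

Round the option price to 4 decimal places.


Answer: Price = 0.6913

Derivation:
PV(D) = D * exp(-r * t_d) = 0.1807 * 0.99335676 = 0.17949957
S_0' = S_0 - PV(D) = 10.9300 - 0.17949957 = 10.75050043
d1 = (ln(S_0'/K) + (r + sigma^2/2)*T) / (sigma*sqrt(T)) = 0.50049522
d2 = d1 - sigma*sqrt(T) = 0.40150027
exp(-rT) = 0.98856587
N(d1) = 0.69163679; N(d2) = 0.65597408
C = S_0' * N(d1) - K * exp(-rT) * N(d2) = 10.75050043 * 0.69163679 - 10.4000 * 0.98856587 * 0.65597408 = 0.6913


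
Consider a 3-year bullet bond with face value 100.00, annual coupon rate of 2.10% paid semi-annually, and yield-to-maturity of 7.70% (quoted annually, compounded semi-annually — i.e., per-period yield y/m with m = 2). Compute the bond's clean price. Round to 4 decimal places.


Coupon per period c = face * coupon_rate / m = 1.050000
Periods per year m = 2; per-period yield y/m = 0.038500
Number of cashflows N = 6
Cashflows (t years, CF_t, discount factor 1/(1+y/m)^(m*t), PV):
  t = 0.5000: CF_t = 1.050000, DF = 0.962927, PV = 1.011074
  t = 1.0000: CF_t = 1.050000, DF = 0.927229, PV = 0.973590
  t = 1.5000: CF_t = 1.050000, DF = 0.892854, PV = 0.937497
  t = 2.0000: CF_t = 1.050000, DF = 0.859754, PV = 0.902741
  t = 2.5000: CF_t = 1.050000, DF = 0.827880, PV = 0.869274
  t = 3.0000: CF_t = 101.050000, DF = 0.797188, PV = 80.555892
Price P = sum_t PV_t = 85.250069

Answer: Price = 85.2501


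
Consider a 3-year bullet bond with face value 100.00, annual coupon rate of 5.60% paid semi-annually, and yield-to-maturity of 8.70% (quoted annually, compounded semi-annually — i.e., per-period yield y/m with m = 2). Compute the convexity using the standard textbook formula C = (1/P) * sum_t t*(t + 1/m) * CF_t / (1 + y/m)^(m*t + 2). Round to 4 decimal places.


Answer: Convexity = 8.7617

Derivation:
Coupon per period c = face * coupon_rate / m = 2.800000
Periods per year m = 2; per-period yield y/m = 0.043500
Number of cashflows N = 6
Cashflows (t years, CF_t, discount factor 1/(1+y/m)^(m*t), PV):
  t = 0.5000: CF_t = 2.800000, DF = 0.958313, PV = 2.683277
  t = 1.0000: CF_t = 2.800000, DF = 0.918365, PV = 2.571421
  t = 1.5000: CF_t = 2.800000, DF = 0.880081, PV = 2.464227
  t = 2.0000: CF_t = 2.800000, DF = 0.843393, PV = 2.361501
  t = 2.5000: CF_t = 2.800000, DF = 0.808235, PV = 2.263058
  t = 3.0000: CF_t = 102.800000, DF = 0.774543, PV = 79.622974
Price P = sum_t PV_t = 91.966459
Convexity numerator sum_t t*(t + 1/m) * CF_t / (1+y/m)^(m*t + 2):
  t = 0.5000: term = 1.232113
  t = 1.0000: term = 3.542252
  t = 1.5000: term = 6.789175
  t = 2.0000: term = 10.843596
  t = 2.5000: term = 15.587344
  t = 3.0000: term = 767.790592
Convexity = (1/P) * sum = 805.785073 / 91.966459 = 8.761728


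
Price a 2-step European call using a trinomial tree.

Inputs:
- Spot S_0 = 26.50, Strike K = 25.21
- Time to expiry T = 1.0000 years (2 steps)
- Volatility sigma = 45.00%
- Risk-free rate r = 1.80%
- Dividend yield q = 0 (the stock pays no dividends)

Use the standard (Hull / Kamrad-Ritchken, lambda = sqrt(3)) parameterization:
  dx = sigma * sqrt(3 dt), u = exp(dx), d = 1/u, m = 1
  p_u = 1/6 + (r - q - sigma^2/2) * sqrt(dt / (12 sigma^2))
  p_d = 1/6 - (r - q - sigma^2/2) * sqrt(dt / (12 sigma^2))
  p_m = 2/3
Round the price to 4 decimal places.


dt = T/N = 0.500000; dx = sigma*sqrt(3*dt) = 0.551135
u = exp(dx) = 1.735222; d = 1/u = 0.576295
p_u = 0.128904, p_m = 0.666667, p_d = 0.204430
Discount per step: exp(-r*dt) = 0.991040
Stock lattice S(k, j) with j the centered position index:
  k=0: S(0,+0) = 26.5000
  k=1: S(1,-1) = 15.2718; S(1,+0) = 26.5000; S(1,+1) = 45.9834
  k=2: S(2,-2) = 8.8011; S(2,-1) = 15.2718; S(2,+0) = 26.5000; S(2,+1) = 45.9834; S(2,+2) = 79.7914
Terminal payoffs V(N, j) = max(S_T - K, 0):
  V(2,-2) = 0.000000; V(2,-1) = 0.000000; V(2,+0) = 1.290000; V(2,+1) = 20.773375; V(2,+2) = 54.581351
Backward induction: V(k, j) = exp(-r*dt) * [p_u * V(k+1, j+1) + p_m * V(k+1, j) + p_d * V(k+1, j-1)]
  V(1,-1) = exp(-r*dt) * [p_u*1.290000 + p_m*0.000000 + p_d*0.000000] = 0.164796
  V(1,+0) = exp(-r*dt) * [p_u*20.773375 + p_m*1.290000 + p_d*0.000000] = 3.506068
  V(1,+1) = exp(-r*dt) * [p_u*54.581351 + p_m*20.773375 + p_d*1.290000] = 20.958888
  V(0,+0) = exp(-r*dt) * [p_u*20.958888 + p_m*3.506068 + p_d*0.164796] = 5.027296

Answer: Price = V(0,0) = 5.0273


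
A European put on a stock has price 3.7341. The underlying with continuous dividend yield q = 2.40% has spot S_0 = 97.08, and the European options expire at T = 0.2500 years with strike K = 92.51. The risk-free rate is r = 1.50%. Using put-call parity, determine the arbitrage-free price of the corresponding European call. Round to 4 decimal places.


Answer: Call price = 8.0696

Derivation:
Put-call parity: C - P = S_0 * exp(-qT) - K * exp(-rT).
S_0 * exp(-qT) = 97.0800 * 0.99401796 = 96.49926395
K * exp(-rT) = 92.5100 * 0.99625702 = 92.16373715
C = P + S*exp(-qT) - K*exp(-rT)
C = 3.7341 + 96.49926395 - 92.16373715 = 8.0696


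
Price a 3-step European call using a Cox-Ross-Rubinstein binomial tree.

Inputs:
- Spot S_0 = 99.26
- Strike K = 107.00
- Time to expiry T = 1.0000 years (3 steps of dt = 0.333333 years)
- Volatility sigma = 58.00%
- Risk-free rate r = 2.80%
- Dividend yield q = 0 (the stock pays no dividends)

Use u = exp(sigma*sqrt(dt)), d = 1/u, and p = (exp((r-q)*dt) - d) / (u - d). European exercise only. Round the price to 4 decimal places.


Answer: Price = V(0,0) = 22.5358

Derivation:
dt = T/N = 0.333333
u = exp(sigma*sqrt(dt)) = 1.397749; d = 1/u = 0.715436
p = (exp((r-q)*dt) - d) / (u - d) = 0.430801
Discount per step: exp(-r*dt) = 0.990710
Stock lattice S(k, i) with i counting down-moves:
  k=0: S(0,0) = 99.2600
  k=1: S(1,0) = 138.7406; S(1,1) = 71.0142
  k=2: S(2,0) = 193.9245; S(2,1) = 99.2600; S(2,2) = 50.8061
  k=3: S(3,0) = 271.0578; S(3,1) = 138.7406; S(3,2) = 71.0142; S(3,3) = 36.3485
Terminal payoffs V(N, i) = max(S_T - K, 0):
  V(3,0) = 164.057815; V(3,1) = 31.740576; V(3,2) = 0.000000; V(3,3) = 0.000000
Backward induction: V(k, i) = exp(-r*dt) * [p * V(k+1, i) + (1-p) * V(k+1, i+1)].
  V(2,0) = exp(-r*dt) * [p*164.057815 + (1-p)*31.740576] = 87.918535
  V(2,1) = exp(-r*dt) * [p*31.740576 + (1-p)*0.000000] = 13.546837
  V(2,2) = exp(-r*dt) * [p*0.000000 + (1-p)*0.000000] = 0.000000
  V(1,0) = exp(-r*dt) * [p*87.918535 + (1-p)*13.546837] = 45.162732
  V(1,1) = exp(-r*dt) * [p*13.546837 + (1-p)*0.000000] = 5.781772
  V(0,0) = exp(-r*dt) * [p*45.162732 + (1-p)*5.781772] = 22.535803


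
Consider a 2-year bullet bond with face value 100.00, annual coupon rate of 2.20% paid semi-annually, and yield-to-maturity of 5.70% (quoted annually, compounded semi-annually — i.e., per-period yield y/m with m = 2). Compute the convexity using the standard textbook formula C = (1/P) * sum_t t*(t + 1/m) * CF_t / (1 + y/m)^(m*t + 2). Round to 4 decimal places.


Answer: Convexity = 4.6208

Derivation:
Coupon per period c = face * coupon_rate / m = 1.100000
Periods per year m = 2; per-period yield y/m = 0.028500
Number of cashflows N = 4
Cashflows (t years, CF_t, discount factor 1/(1+y/m)^(m*t), PV):
  t = 0.5000: CF_t = 1.100000, DF = 0.972290, PV = 1.069519
  t = 1.0000: CF_t = 1.100000, DF = 0.945347, PV = 1.039882
  t = 1.5000: CF_t = 1.100000, DF = 0.919152, PV = 1.011067
  t = 2.0000: CF_t = 101.100000, DF = 0.893682, PV = 90.351210
Price P = sum_t PV_t = 93.471677
Convexity numerator sum_t t*(t + 1/m) * CF_t / (1+y/m)^(m*t + 2):
  t = 0.5000: term = 0.505533
  t = 1.0000: term = 1.474575
  t = 1.5000: term = 2.867428
  t = 2.0000: term = 427.066380
Convexity = (1/P) * sum = 431.913916 / 93.471677 = 4.620800


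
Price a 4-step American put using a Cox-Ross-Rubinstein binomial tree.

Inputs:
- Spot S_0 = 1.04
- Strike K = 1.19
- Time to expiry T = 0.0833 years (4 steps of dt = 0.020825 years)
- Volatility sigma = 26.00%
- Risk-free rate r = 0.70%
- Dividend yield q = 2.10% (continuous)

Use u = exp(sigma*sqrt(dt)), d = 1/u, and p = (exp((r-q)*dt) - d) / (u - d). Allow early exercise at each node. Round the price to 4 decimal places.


Answer: Price = V(0,0) = 0.1522

Derivation:
dt = T/N = 0.020825
u = exp(sigma*sqrt(dt)) = 1.038233; d = 1/u = 0.963175
p = (exp((r-q)*dt) - d) / (u - d) = 0.486737
Discount per step: exp(-r*dt) = 0.999854
Stock lattice S(k, i) with i counting down-moves:
  k=0: S(0,0) = 1.0400
  k=1: S(1,0) = 1.0798; S(1,1) = 1.0017
  k=2: S(2,0) = 1.1210; S(2,1) = 1.0400; S(2,2) = 0.9648
  k=3: S(3,0) = 1.1639; S(3,1) = 1.0798; S(3,2) = 1.0017; S(3,3) = 0.9293
  k=4: S(4,0) = 1.2084; S(4,1) = 1.1210; S(4,2) = 1.0400; S(4,3) = 0.9648; S(4,4) = 0.8951
Terminal payoffs V(N, i) = max(K - S_T, 0):
  V(4,0) = 0.000000; V(4,1) = 0.068955; V(4,2) = 0.150000; V(4,3) = 0.225186; V(4,4) = 0.294936
Backward induction: V(k, i) = exp(-r*dt) * [p * V(k+1, i) + (1-p) * V(k+1, i+1)]; then take max(V_cont, immediate exercise) for American.
  V(3,0) = exp(-r*dt) * [p*0.000000 + (1-p)*0.068955] = 0.035387; exercise = 0.026094; V(3,0) = max -> 0.035387
  V(3,1) = exp(-r*dt) * [p*0.068955 + (1-p)*0.150000] = 0.110536; exercise = 0.110238; V(3,1) = max -> 0.110536
  V(3,2) = exp(-r*dt) * [p*0.150000 + (1-p)*0.225186] = 0.188563; exercise = 0.188298; V(3,2) = max -> 0.188563
  V(3,3) = exp(-r*dt) * [p*0.225186 + (1-p)*0.294936] = 0.260948; exercise = 0.260715; V(3,3) = max -> 0.260948
  V(2,0) = exp(-r*dt) * [p*0.035387 + (1-p)*0.110536] = 0.073948; exercise = 0.068955; V(2,0) = max -> 0.073948
  V(2,1) = exp(-r*dt) * [p*0.110536 + (1-p)*0.188563] = 0.150562; exercise = 0.150000; V(2,1) = max -> 0.150562
  V(2,2) = exp(-r*dt) * [p*0.188563 + (1-p)*0.260948] = 0.225682; exercise = 0.225186; V(2,2) = max -> 0.225682
  V(1,0) = exp(-r*dt) * [p*0.073948 + (1-p)*0.150562] = 0.113255; exercise = 0.110238; V(1,0) = max -> 0.113255
  V(1,1) = exp(-r*dt) * [p*0.150562 + (1-p)*0.225682] = 0.189091; exercise = 0.188298; V(1,1) = max -> 0.189091
  V(0,0) = exp(-r*dt) * [p*0.113255 + (1-p)*0.189091] = 0.152156; exercise = 0.150000; V(0,0) = max -> 0.152156
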